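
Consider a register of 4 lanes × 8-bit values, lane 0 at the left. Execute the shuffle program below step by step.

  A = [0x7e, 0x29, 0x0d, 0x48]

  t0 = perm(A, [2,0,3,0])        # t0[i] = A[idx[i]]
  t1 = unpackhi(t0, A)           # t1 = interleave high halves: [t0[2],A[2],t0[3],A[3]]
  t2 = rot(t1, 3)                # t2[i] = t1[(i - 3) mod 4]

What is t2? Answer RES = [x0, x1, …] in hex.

t0 = [0x0d, 0x7e, 0x48, 0x7e]
t1 = [0x48, 0x0d, 0x7e, 0x48]
t2 = [0x0d, 0x7e, 0x48, 0x48]

RES = [ 0x0d  0x7e  0x48  0x48 ]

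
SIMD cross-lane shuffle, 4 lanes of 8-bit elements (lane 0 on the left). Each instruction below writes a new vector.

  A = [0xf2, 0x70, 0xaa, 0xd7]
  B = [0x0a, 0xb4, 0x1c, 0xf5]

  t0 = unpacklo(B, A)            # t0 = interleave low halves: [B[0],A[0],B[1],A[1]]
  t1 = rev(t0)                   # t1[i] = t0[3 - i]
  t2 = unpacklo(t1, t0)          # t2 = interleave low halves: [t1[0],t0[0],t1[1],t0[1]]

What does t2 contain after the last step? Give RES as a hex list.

RES = [0x70, 0x0a, 0xb4, 0xf2]

t0 = [0x0a, 0xf2, 0xb4, 0x70]
t1 = [0x70, 0xb4, 0xf2, 0x0a]
t2 = [0x70, 0x0a, 0xb4, 0xf2]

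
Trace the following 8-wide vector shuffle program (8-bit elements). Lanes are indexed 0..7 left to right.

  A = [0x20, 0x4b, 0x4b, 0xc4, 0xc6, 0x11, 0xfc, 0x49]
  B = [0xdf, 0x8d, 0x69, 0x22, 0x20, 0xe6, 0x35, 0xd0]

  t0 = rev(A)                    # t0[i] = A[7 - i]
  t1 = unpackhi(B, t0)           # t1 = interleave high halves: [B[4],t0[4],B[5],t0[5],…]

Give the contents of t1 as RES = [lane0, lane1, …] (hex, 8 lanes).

t0 = [0x49, 0xfc, 0x11, 0xc6, 0xc4, 0x4b, 0x4b, 0x20]
t1 = [0x20, 0xc4, 0xe6, 0x4b, 0x35, 0x4b, 0xd0, 0x20]

RES = [ 0x20  0xc4  0xe6  0x4b  0x35  0x4b  0xd0  0x20 ]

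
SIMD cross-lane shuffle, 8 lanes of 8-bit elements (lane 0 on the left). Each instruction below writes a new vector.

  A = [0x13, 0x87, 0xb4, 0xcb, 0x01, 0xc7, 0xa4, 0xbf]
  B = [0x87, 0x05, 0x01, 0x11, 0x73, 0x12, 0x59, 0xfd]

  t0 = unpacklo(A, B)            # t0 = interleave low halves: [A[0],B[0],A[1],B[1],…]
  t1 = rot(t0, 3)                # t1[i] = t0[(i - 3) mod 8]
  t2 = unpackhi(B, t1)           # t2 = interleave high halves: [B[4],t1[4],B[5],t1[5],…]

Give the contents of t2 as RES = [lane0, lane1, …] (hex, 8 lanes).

RES = [0x73, 0x87, 0x12, 0x87, 0x59, 0x05, 0xfd, 0xb4]

t0 = [0x13, 0x87, 0x87, 0x05, 0xb4, 0x01, 0xcb, 0x11]
t1 = [0x01, 0xcb, 0x11, 0x13, 0x87, 0x87, 0x05, 0xb4]
t2 = [0x73, 0x87, 0x12, 0x87, 0x59, 0x05, 0xfd, 0xb4]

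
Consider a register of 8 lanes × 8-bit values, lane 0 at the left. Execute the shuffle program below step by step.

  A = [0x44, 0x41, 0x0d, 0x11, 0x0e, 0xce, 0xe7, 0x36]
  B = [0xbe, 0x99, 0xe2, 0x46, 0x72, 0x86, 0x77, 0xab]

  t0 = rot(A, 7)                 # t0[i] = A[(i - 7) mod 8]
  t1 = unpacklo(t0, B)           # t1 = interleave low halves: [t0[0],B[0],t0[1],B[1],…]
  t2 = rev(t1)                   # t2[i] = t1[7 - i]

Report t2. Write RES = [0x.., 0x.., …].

RES = [ 0x46  0x0e  0xe2  0x11  0x99  0x0d  0xbe  0x41 ]

t0 = [0x41, 0x0d, 0x11, 0x0e, 0xce, 0xe7, 0x36, 0x44]
t1 = [0x41, 0xbe, 0x0d, 0x99, 0x11, 0xe2, 0x0e, 0x46]
t2 = [0x46, 0x0e, 0xe2, 0x11, 0x99, 0x0d, 0xbe, 0x41]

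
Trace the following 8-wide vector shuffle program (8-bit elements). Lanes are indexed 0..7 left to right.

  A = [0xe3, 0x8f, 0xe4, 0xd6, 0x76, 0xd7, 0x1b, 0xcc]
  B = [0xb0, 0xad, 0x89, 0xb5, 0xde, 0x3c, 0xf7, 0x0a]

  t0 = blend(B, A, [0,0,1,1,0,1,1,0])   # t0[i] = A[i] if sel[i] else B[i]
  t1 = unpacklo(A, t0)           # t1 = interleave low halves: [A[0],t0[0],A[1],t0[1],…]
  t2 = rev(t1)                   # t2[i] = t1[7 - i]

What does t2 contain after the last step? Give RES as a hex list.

RES = [ 0xd6  0xd6  0xe4  0xe4  0xad  0x8f  0xb0  0xe3 ]

  t0: b0 ad e4 d6 de d7 1b 0a
  t1: e3 b0 8f ad e4 e4 d6 d6
  t2: d6 d6 e4 e4 ad 8f b0 e3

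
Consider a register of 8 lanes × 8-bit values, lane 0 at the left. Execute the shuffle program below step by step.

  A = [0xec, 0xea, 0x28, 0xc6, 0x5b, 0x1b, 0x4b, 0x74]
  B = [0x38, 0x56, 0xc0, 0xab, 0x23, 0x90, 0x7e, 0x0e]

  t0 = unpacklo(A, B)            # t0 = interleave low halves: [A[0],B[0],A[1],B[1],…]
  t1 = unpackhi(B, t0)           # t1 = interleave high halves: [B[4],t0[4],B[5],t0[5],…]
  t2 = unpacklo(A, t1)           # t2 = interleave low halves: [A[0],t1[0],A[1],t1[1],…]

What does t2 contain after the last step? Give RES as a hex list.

t0 = [0xec, 0x38, 0xea, 0x56, 0x28, 0xc0, 0xc6, 0xab]
t1 = [0x23, 0x28, 0x90, 0xc0, 0x7e, 0xc6, 0x0e, 0xab]
t2 = [0xec, 0x23, 0xea, 0x28, 0x28, 0x90, 0xc6, 0xc0]

RES = [ 0xec  0x23  0xea  0x28  0x28  0x90  0xc6  0xc0 ]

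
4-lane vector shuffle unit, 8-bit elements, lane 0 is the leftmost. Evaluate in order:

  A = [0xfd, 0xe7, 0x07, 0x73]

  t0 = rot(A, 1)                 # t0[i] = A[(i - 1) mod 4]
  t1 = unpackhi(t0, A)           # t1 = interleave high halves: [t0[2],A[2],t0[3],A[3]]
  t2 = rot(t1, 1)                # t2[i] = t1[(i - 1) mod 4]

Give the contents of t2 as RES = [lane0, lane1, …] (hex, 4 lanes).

RES = [ 0x73  0xe7  0x07  0x07 ]

t0 = [0x73, 0xfd, 0xe7, 0x07]
t1 = [0xe7, 0x07, 0x07, 0x73]
t2 = [0x73, 0xe7, 0x07, 0x07]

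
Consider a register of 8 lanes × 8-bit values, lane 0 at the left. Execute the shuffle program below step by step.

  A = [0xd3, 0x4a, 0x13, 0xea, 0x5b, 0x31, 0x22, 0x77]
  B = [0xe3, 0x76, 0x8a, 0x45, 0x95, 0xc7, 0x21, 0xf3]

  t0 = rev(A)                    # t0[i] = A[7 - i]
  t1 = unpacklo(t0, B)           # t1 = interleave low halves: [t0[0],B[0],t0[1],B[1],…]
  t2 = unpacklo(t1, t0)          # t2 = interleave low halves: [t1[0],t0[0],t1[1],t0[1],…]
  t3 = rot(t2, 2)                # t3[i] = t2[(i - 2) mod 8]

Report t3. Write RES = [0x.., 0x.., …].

RES = [ 0x76  0x5b  0x77  0x77  0xe3  0x22  0x22  0x31 ]

t0 = [0x77, 0x22, 0x31, 0x5b, 0xea, 0x13, 0x4a, 0xd3]
t1 = [0x77, 0xe3, 0x22, 0x76, 0x31, 0x8a, 0x5b, 0x45]
t2 = [0x77, 0x77, 0xe3, 0x22, 0x22, 0x31, 0x76, 0x5b]
t3 = [0x76, 0x5b, 0x77, 0x77, 0xe3, 0x22, 0x22, 0x31]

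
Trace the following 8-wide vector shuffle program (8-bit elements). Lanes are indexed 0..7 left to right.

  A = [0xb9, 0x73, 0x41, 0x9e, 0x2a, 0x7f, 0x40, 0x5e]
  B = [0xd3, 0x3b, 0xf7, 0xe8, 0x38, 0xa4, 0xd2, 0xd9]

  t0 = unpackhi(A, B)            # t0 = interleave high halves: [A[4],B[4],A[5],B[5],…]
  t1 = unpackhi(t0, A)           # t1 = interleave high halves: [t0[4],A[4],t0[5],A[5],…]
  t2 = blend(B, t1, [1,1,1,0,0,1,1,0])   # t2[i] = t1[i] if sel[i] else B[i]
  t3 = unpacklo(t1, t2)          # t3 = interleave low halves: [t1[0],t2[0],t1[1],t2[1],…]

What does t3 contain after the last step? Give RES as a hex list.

RES = [ 0x40  0x40  0x2a  0x2a  0xd2  0xd2  0x7f  0xe8 ]

  t0: 2a 38 7f a4 40 d2 5e d9
  t1: 40 2a d2 7f 5e 40 d9 5e
  t2: 40 2a d2 e8 38 40 d9 d9
  t3: 40 40 2a 2a d2 d2 7f e8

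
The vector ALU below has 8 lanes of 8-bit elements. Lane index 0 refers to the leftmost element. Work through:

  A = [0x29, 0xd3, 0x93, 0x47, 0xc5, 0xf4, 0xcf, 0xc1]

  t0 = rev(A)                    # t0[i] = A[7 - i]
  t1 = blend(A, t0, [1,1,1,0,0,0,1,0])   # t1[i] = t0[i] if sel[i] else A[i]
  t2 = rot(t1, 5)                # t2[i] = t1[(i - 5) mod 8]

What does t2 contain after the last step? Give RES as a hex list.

→ t0 |c1|cf|f4|c5|47|93|d3|29|
→ t1 |c1|cf|f4|47|c5|f4|d3|c1|
→ t2 |47|c5|f4|d3|c1|c1|cf|f4|

RES = [0x47, 0xc5, 0xf4, 0xd3, 0xc1, 0xc1, 0xcf, 0xf4]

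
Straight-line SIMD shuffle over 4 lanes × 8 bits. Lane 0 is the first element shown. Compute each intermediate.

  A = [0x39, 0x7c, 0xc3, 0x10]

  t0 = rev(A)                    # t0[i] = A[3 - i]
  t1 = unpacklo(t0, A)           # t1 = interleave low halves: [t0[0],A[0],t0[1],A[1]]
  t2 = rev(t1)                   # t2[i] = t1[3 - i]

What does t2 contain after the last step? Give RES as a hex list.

  t0: 10 c3 7c 39
  t1: 10 39 c3 7c
  t2: 7c c3 39 10

RES = [ 0x7c  0xc3  0x39  0x10 ]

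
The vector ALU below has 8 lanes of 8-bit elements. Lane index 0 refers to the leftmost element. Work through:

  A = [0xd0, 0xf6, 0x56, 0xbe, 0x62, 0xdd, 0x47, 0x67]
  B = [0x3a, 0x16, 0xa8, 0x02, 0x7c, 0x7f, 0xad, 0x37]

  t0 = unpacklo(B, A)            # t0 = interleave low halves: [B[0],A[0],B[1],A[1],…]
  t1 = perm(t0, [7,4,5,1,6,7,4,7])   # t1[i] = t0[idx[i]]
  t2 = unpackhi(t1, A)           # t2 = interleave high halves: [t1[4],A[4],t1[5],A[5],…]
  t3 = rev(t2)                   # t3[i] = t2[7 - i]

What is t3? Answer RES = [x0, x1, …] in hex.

t0 = [0x3a, 0xd0, 0x16, 0xf6, 0xa8, 0x56, 0x02, 0xbe]
t1 = [0xbe, 0xa8, 0x56, 0xd0, 0x02, 0xbe, 0xa8, 0xbe]
t2 = [0x02, 0x62, 0xbe, 0xdd, 0xa8, 0x47, 0xbe, 0x67]
t3 = [0x67, 0xbe, 0x47, 0xa8, 0xdd, 0xbe, 0x62, 0x02]

RES = [ 0x67  0xbe  0x47  0xa8  0xdd  0xbe  0x62  0x02 ]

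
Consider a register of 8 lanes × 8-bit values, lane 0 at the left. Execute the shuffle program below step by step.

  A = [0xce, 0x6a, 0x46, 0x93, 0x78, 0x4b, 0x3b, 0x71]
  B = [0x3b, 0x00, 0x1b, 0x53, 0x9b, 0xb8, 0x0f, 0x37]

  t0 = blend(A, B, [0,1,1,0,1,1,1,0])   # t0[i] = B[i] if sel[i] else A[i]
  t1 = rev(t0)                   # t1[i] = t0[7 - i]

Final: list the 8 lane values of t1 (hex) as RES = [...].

→ t0 |ce|00|1b|93|9b|b8|0f|71|
→ t1 |71|0f|b8|9b|93|1b|00|ce|

RES = [ 0x71  0x0f  0xb8  0x9b  0x93  0x1b  0x00  0xce ]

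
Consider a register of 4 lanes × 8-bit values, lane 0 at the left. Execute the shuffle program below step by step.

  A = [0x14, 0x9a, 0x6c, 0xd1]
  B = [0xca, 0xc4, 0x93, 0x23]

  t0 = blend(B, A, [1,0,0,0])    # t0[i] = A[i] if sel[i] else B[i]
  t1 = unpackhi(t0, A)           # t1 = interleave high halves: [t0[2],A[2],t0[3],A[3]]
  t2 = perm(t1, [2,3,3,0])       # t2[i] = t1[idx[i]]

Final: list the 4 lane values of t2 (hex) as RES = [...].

RES = [0x23, 0xd1, 0xd1, 0x93]

  t0: 14 c4 93 23
  t1: 93 6c 23 d1
  t2: 23 d1 d1 93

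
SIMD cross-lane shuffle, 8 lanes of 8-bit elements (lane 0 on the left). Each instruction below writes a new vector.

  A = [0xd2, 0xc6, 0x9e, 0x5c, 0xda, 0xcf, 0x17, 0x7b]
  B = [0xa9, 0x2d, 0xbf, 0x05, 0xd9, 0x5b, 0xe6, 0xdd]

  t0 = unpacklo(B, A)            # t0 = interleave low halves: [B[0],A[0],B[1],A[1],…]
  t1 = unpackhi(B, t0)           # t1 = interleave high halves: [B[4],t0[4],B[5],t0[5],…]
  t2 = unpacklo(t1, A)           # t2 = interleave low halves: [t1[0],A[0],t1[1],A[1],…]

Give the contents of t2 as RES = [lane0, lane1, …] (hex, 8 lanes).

RES = [ 0xd9  0xd2  0xbf  0xc6  0x5b  0x9e  0x9e  0x5c ]

  t0: a9 d2 2d c6 bf 9e 05 5c
  t1: d9 bf 5b 9e e6 05 dd 5c
  t2: d9 d2 bf c6 5b 9e 9e 5c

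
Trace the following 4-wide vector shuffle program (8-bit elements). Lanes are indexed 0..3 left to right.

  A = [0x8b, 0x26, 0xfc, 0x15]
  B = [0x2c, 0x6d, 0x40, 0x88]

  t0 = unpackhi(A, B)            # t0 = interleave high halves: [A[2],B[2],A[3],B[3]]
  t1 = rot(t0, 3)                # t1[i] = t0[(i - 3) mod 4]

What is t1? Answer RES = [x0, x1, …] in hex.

RES = [0x40, 0x15, 0x88, 0xfc]

  t0: fc 40 15 88
  t1: 40 15 88 fc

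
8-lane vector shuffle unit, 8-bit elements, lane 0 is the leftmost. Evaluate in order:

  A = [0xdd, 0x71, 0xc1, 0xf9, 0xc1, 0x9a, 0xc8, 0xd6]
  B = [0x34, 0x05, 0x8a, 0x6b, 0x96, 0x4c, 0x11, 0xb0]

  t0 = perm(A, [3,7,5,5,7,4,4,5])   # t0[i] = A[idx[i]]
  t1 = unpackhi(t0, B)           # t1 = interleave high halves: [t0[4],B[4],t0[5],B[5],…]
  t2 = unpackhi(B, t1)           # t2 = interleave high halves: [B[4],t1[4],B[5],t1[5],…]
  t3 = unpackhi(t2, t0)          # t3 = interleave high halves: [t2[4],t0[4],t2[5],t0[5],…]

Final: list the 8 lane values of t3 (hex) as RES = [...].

→ t0 |f9|d6|9a|9a|d6|c1|c1|9a|
→ t1 |d6|96|c1|4c|c1|11|9a|b0|
→ t2 |96|c1|4c|11|11|9a|b0|b0|
→ t3 |11|d6|9a|c1|b0|c1|b0|9a|

RES = [ 0x11  0xd6  0x9a  0xc1  0xb0  0xc1  0xb0  0x9a ]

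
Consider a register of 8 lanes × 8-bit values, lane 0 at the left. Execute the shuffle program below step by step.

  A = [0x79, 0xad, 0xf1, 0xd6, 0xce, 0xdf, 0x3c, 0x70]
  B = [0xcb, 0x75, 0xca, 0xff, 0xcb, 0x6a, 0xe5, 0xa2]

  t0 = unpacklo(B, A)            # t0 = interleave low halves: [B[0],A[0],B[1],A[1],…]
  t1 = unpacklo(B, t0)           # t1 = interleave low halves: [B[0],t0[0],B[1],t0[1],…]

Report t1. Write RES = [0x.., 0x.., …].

→ t0 |cb|79|75|ad|ca|f1|ff|d6|
→ t1 |cb|cb|75|79|ca|75|ff|ad|

RES = [ 0xcb  0xcb  0x75  0x79  0xca  0x75  0xff  0xad ]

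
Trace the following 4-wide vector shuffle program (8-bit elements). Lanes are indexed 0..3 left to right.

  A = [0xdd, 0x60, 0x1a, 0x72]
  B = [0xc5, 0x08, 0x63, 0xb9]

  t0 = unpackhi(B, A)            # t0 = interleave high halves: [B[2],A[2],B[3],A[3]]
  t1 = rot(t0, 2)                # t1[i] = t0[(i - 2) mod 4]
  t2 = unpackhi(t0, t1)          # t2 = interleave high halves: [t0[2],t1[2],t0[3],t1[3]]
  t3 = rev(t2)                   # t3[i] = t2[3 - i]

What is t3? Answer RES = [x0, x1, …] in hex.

  t0: 63 1a b9 72
  t1: b9 72 63 1a
  t2: b9 63 72 1a
  t3: 1a 72 63 b9

RES = [ 0x1a  0x72  0x63  0xb9 ]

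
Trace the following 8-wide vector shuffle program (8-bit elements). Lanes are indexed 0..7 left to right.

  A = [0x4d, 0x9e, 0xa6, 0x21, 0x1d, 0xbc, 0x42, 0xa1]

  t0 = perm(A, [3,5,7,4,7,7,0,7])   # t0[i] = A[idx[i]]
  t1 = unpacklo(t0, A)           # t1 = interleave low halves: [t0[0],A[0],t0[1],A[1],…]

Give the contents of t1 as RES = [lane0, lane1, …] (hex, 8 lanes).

RES = [0x21, 0x4d, 0xbc, 0x9e, 0xa1, 0xa6, 0x1d, 0x21]

  t0: 21 bc a1 1d a1 a1 4d a1
  t1: 21 4d bc 9e a1 a6 1d 21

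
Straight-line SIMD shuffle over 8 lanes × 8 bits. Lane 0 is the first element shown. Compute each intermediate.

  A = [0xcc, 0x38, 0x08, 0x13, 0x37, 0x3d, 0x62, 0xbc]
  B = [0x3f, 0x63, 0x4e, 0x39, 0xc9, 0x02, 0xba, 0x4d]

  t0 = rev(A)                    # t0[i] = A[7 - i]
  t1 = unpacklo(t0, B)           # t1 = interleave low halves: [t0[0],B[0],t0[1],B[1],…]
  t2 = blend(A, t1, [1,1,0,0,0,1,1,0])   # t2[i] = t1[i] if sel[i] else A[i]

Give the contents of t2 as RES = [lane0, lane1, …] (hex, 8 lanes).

  t0: bc 62 3d 37 13 08 38 cc
  t1: bc 3f 62 63 3d 4e 37 39
  t2: bc 3f 08 13 37 4e 37 bc

RES = [ 0xbc  0x3f  0x08  0x13  0x37  0x4e  0x37  0xbc ]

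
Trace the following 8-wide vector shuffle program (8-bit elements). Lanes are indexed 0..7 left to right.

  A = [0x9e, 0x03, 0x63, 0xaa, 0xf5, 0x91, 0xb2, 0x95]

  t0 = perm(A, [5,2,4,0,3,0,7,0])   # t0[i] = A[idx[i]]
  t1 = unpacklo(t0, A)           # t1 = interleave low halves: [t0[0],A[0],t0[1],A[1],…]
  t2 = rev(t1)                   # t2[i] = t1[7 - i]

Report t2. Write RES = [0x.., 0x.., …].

→ t0 |91|63|f5|9e|aa|9e|95|9e|
→ t1 |91|9e|63|03|f5|63|9e|aa|
→ t2 |aa|9e|63|f5|03|63|9e|91|

RES = [ 0xaa  0x9e  0x63  0xf5  0x03  0x63  0x9e  0x91 ]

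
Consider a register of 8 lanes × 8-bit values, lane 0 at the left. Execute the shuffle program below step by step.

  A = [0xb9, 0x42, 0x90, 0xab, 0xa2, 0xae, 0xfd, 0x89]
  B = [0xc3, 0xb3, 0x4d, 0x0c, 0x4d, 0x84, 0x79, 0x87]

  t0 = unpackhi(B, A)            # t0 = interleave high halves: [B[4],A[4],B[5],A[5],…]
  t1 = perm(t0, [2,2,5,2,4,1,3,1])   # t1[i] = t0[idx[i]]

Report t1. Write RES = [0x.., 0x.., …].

RES = [0x84, 0x84, 0xfd, 0x84, 0x79, 0xa2, 0xae, 0xa2]

  t0: 4d a2 84 ae 79 fd 87 89
  t1: 84 84 fd 84 79 a2 ae a2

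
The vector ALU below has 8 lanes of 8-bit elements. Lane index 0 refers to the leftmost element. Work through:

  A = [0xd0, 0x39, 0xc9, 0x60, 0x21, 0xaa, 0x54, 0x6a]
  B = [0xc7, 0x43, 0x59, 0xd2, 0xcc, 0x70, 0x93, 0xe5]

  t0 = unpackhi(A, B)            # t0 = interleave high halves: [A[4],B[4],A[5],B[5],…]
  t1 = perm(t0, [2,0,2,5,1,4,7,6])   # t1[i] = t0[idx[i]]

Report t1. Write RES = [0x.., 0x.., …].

t0 = [0x21, 0xcc, 0xaa, 0x70, 0x54, 0x93, 0x6a, 0xe5]
t1 = [0xaa, 0x21, 0xaa, 0x93, 0xcc, 0x54, 0xe5, 0x6a]

RES = [ 0xaa  0x21  0xaa  0x93  0xcc  0x54  0xe5  0x6a ]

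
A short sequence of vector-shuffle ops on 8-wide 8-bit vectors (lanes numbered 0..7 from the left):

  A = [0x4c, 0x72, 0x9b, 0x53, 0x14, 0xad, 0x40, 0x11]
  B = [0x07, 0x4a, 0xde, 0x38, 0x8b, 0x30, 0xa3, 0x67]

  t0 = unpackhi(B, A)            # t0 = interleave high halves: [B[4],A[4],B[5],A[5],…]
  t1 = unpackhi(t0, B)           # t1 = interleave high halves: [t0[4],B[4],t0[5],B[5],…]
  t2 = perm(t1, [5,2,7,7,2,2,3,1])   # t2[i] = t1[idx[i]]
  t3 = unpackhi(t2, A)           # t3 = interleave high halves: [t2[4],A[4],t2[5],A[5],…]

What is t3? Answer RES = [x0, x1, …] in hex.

RES = [ 0x40  0x14  0x40  0xad  0x30  0x40  0x8b  0x11 ]

→ t0 |8b|14|30|ad|a3|40|67|11|
→ t1 |a3|8b|40|30|67|a3|11|67|
→ t2 |a3|40|67|67|40|40|30|8b|
→ t3 |40|14|40|ad|30|40|8b|11|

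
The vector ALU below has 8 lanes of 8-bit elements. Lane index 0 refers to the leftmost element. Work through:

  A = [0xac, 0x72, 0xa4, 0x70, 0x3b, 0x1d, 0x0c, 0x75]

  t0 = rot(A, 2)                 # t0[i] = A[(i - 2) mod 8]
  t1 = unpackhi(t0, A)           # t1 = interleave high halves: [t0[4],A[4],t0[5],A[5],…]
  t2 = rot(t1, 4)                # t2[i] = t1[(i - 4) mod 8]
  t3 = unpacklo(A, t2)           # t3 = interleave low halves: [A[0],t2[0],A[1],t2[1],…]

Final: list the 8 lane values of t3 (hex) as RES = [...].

→ t0 |0c|75|ac|72|a4|70|3b|1d|
→ t1 |a4|3b|70|1d|3b|0c|1d|75|
→ t2 |3b|0c|1d|75|a4|3b|70|1d|
→ t3 |ac|3b|72|0c|a4|1d|70|75|

RES = [0xac, 0x3b, 0x72, 0x0c, 0xa4, 0x1d, 0x70, 0x75]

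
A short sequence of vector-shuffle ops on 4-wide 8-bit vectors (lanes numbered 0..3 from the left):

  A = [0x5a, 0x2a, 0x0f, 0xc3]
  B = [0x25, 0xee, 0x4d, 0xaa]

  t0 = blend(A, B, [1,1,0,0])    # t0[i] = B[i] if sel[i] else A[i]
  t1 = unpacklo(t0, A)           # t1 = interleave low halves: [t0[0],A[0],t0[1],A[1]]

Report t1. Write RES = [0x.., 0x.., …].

  t0: 25 ee 0f c3
  t1: 25 5a ee 2a

RES = [ 0x25  0x5a  0xee  0x2a ]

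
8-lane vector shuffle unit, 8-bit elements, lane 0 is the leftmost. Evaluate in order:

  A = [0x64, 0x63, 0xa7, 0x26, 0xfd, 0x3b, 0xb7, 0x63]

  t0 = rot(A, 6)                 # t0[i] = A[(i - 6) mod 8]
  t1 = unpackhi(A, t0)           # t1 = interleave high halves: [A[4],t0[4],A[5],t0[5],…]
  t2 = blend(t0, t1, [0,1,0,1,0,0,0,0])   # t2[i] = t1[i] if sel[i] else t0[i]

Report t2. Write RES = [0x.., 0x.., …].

t0 = [0xa7, 0x26, 0xfd, 0x3b, 0xb7, 0x63, 0x64, 0x63]
t1 = [0xfd, 0xb7, 0x3b, 0x63, 0xb7, 0x64, 0x63, 0x63]
t2 = [0xa7, 0xb7, 0xfd, 0x63, 0xb7, 0x63, 0x64, 0x63]

RES = [0xa7, 0xb7, 0xfd, 0x63, 0xb7, 0x63, 0x64, 0x63]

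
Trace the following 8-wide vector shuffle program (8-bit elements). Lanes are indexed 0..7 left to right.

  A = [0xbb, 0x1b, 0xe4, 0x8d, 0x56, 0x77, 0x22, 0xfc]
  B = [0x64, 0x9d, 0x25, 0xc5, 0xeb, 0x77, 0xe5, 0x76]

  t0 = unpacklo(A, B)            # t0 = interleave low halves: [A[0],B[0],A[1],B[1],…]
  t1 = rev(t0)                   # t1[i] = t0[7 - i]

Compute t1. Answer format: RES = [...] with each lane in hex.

RES = [ 0xc5  0x8d  0x25  0xe4  0x9d  0x1b  0x64  0xbb ]

t0 = [0xbb, 0x64, 0x1b, 0x9d, 0xe4, 0x25, 0x8d, 0xc5]
t1 = [0xc5, 0x8d, 0x25, 0xe4, 0x9d, 0x1b, 0x64, 0xbb]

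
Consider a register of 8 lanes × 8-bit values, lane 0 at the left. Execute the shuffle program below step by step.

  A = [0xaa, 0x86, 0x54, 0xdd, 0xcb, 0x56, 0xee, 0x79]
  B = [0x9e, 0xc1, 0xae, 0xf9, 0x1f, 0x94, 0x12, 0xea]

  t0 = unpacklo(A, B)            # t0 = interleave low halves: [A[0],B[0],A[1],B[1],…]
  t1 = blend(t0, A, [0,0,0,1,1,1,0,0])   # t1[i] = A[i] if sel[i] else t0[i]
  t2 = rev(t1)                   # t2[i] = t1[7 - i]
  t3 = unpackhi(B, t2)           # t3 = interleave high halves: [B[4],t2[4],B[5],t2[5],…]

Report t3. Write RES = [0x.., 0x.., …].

  t0: aa 9e 86 c1 54 ae dd f9
  t1: aa 9e 86 dd cb 56 dd f9
  t2: f9 dd 56 cb dd 86 9e aa
  t3: 1f dd 94 86 12 9e ea aa

RES = [ 0x1f  0xdd  0x94  0x86  0x12  0x9e  0xea  0xaa ]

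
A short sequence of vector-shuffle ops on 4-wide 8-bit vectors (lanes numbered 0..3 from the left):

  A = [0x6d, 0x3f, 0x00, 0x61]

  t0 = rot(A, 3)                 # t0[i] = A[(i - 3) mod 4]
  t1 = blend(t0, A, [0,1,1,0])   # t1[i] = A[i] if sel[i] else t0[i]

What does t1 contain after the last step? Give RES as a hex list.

RES = [ 0x3f  0x3f  0x00  0x6d ]

→ t0 |3f|00|61|6d|
→ t1 |3f|3f|00|6d|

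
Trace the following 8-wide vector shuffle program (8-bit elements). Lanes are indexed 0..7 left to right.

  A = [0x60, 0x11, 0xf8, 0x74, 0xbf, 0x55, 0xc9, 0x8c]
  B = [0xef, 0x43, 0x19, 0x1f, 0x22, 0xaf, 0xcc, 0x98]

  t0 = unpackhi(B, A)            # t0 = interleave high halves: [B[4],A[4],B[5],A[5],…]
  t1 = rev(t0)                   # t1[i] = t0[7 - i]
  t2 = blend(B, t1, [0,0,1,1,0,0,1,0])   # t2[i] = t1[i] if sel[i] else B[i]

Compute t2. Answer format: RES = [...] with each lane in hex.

RES = [ 0xef  0x43  0xc9  0xcc  0x22  0xaf  0xbf  0x98 ]

t0 = [0x22, 0xbf, 0xaf, 0x55, 0xcc, 0xc9, 0x98, 0x8c]
t1 = [0x8c, 0x98, 0xc9, 0xcc, 0x55, 0xaf, 0xbf, 0x22]
t2 = [0xef, 0x43, 0xc9, 0xcc, 0x22, 0xaf, 0xbf, 0x98]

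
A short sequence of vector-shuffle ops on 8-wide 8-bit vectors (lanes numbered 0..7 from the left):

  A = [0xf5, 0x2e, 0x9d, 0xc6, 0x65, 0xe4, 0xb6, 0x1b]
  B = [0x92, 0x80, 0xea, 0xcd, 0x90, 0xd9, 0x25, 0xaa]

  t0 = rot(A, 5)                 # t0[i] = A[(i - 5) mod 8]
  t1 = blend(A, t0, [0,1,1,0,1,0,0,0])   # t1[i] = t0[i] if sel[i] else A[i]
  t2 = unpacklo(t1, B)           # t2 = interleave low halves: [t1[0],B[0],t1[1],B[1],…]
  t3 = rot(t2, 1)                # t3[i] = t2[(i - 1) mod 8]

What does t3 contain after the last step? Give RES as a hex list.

RES = [0xcd, 0xf5, 0x92, 0x65, 0x80, 0xe4, 0xea, 0xc6]

→ t0 |c6|65|e4|b6|1b|f5|2e|9d|
→ t1 |f5|65|e4|c6|1b|e4|b6|1b|
→ t2 |f5|92|65|80|e4|ea|c6|cd|
→ t3 |cd|f5|92|65|80|e4|ea|c6|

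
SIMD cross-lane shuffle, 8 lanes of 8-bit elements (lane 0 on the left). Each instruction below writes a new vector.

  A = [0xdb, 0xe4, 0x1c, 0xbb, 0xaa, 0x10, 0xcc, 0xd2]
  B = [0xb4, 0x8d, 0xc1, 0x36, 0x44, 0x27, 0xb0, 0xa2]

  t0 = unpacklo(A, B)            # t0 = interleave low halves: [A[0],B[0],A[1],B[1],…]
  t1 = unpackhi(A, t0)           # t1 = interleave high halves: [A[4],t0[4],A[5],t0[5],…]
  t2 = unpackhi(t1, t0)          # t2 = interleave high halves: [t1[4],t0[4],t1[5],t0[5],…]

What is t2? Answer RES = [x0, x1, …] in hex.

  t0: db b4 e4 8d 1c c1 bb 36
  t1: aa 1c 10 c1 cc bb d2 36
  t2: cc 1c bb c1 d2 bb 36 36

RES = [0xcc, 0x1c, 0xbb, 0xc1, 0xd2, 0xbb, 0x36, 0x36]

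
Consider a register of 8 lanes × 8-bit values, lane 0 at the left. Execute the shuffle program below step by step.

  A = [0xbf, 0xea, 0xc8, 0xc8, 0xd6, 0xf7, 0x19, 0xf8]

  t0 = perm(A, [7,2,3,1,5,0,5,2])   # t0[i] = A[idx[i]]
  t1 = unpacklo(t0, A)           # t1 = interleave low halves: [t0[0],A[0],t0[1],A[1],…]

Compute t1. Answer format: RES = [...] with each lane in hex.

  t0: f8 c8 c8 ea f7 bf f7 c8
  t1: f8 bf c8 ea c8 c8 ea c8

RES = [ 0xf8  0xbf  0xc8  0xea  0xc8  0xc8  0xea  0xc8 ]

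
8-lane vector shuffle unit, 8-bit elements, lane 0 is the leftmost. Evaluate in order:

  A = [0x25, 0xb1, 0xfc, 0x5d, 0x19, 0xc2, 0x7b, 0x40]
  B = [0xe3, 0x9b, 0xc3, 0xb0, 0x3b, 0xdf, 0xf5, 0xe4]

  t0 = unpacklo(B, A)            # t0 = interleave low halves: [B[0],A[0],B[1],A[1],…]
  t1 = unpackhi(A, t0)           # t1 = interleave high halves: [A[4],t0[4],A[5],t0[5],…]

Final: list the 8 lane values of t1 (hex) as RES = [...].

RES = [ 0x19  0xc3  0xc2  0xfc  0x7b  0xb0  0x40  0x5d ]

  t0: e3 25 9b b1 c3 fc b0 5d
  t1: 19 c3 c2 fc 7b b0 40 5d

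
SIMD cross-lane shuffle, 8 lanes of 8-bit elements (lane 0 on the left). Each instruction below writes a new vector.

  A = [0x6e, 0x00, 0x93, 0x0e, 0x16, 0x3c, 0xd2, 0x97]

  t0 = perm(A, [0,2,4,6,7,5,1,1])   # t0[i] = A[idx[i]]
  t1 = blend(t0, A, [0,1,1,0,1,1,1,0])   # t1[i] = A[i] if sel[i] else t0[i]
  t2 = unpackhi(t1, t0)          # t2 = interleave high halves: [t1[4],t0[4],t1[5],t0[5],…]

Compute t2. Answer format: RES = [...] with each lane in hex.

RES = [0x16, 0x97, 0x3c, 0x3c, 0xd2, 0x00, 0x00, 0x00]

  t0: 6e 93 16 d2 97 3c 00 00
  t1: 6e 00 93 d2 16 3c d2 00
  t2: 16 97 3c 3c d2 00 00 00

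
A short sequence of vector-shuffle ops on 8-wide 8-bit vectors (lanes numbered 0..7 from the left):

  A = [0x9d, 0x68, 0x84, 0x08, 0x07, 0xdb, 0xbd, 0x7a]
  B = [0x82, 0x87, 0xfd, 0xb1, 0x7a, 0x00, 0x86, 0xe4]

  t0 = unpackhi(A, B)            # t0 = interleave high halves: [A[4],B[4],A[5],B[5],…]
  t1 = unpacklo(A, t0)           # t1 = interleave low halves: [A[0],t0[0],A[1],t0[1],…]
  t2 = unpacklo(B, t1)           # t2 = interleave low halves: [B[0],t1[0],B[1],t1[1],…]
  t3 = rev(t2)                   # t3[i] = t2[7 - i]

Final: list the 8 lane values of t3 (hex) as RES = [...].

RES = [0x7a, 0xb1, 0x68, 0xfd, 0x07, 0x87, 0x9d, 0x82]

→ t0 |07|7a|db|00|bd|86|7a|e4|
→ t1 |9d|07|68|7a|84|db|08|00|
→ t2 |82|9d|87|07|fd|68|b1|7a|
→ t3 |7a|b1|68|fd|07|87|9d|82|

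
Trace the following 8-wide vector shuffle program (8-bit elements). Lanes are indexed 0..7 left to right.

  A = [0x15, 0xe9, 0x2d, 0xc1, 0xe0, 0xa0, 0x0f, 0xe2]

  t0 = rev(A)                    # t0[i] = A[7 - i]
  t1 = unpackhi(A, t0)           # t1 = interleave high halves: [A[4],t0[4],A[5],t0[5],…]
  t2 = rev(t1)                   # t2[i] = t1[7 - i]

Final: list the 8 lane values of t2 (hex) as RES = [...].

→ t0 |e2|0f|a0|e0|c1|2d|e9|15|
→ t1 |e0|c1|a0|2d|0f|e9|e2|15|
→ t2 |15|e2|e9|0f|2d|a0|c1|e0|

RES = [ 0x15  0xe2  0xe9  0x0f  0x2d  0xa0  0xc1  0xe0 ]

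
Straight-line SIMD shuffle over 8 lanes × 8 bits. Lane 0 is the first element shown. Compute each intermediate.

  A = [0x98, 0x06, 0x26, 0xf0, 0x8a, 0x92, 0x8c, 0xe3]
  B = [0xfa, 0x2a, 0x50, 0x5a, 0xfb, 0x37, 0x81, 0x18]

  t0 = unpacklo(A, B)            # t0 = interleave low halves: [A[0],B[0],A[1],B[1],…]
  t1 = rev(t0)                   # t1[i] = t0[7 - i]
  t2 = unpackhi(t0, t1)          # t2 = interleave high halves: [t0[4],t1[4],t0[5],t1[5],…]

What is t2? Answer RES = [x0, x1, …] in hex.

  t0: 98 fa 06 2a 26 50 f0 5a
  t1: 5a f0 50 26 2a 06 fa 98
  t2: 26 2a 50 06 f0 fa 5a 98

RES = [ 0x26  0x2a  0x50  0x06  0xf0  0xfa  0x5a  0x98 ]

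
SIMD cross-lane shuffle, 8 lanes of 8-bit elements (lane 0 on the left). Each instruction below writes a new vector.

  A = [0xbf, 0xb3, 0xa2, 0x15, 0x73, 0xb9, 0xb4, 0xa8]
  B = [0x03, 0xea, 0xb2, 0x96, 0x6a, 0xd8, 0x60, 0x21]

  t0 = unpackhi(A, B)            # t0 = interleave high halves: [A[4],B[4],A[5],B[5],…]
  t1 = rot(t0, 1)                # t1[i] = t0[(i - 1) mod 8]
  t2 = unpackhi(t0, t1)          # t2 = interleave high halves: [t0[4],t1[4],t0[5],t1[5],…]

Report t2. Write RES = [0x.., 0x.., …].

RES = [ 0xb4  0xd8  0x60  0xb4  0xa8  0x60  0x21  0xa8 ]

  t0: 73 6a b9 d8 b4 60 a8 21
  t1: 21 73 6a b9 d8 b4 60 a8
  t2: b4 d8 60 b4 a8 60 21 a8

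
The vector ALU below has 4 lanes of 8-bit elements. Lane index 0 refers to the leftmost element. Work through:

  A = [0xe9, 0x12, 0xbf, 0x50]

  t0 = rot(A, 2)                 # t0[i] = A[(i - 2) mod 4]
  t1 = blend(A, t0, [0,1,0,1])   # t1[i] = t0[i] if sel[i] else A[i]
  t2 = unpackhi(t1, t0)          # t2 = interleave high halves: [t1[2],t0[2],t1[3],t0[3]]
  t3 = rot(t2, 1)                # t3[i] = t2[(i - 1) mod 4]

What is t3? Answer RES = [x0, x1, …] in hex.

  t0: bf 50 e9 12
  t1: e9 50 bf 12
  t2: bf e9 12 12
  t3: 12 bf e9 12

RES = [0x12, 0xbf, 0xe9, 0x12]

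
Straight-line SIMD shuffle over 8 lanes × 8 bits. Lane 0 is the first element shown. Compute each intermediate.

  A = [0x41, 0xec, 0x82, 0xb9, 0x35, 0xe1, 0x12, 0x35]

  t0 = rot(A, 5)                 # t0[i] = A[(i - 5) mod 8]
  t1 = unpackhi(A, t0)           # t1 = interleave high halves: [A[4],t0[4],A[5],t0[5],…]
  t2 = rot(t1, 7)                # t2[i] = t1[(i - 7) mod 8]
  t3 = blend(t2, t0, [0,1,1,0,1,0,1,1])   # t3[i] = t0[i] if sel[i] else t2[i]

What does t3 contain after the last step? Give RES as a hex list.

RES = [ 0x35  0x35  0xe1  0x12  0x35  0x35  0xec  0x82 ]

→ t0 |b9|35|e1|12|35|41|ec|82|
→ t1 |35|35|e1|41|12|ec|35|82|
→ t2 |35|e1|41|12|ec|35|82|35|
→ t3 |35|35|e1|12|35|35|ec|82|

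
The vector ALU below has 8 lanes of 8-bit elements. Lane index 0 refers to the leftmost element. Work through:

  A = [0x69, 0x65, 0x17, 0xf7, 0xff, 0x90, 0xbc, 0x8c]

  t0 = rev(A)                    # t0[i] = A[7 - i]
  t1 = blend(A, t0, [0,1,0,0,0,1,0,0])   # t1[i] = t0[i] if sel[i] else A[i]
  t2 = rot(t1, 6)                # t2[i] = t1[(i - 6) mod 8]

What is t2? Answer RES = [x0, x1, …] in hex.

RES = [0x17, 0xf7, 0xff, 0x17, 0xbc, 0x8c, 0x69, 0xbc]

  t0: 8c bc 90 ff f7 17 65 69
  t1: 69 bc 17 f7 ff 17 bc 8c
  t2: 17 f7 ff 17 bc 8c 69 bc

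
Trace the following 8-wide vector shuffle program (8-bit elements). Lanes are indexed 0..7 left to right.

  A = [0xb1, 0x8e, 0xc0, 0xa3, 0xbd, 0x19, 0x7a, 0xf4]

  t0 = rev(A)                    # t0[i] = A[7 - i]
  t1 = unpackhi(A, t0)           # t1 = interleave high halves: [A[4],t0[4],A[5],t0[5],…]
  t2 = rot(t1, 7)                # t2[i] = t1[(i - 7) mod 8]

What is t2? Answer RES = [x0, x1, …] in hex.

RES = [ 0xa3  0x19  0xc0  0x7a  0x8e  0xf4  0xb1  0xbd ]

t0 = [0xf4, 0x7a, 0x19, 0xbd, 0xa3, 0xc0, 0x8e, 0xb1]
t1 = [0xbd, 0xa3, 0x19, 0xc0, 0x7a, 0x8e, 0xf4, 0xb1]
t2 = [0xa3, 0x19, 0xc0, 0x7a, 0x8e, 0xf4, 0xb1, 0xbd]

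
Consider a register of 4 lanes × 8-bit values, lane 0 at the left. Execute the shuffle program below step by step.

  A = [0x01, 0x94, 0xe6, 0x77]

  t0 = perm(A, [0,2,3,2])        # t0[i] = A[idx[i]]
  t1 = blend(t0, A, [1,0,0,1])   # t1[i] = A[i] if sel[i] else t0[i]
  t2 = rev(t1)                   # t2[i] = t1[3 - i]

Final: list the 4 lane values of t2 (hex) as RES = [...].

RES = [ 0x77  0x77  0xe6  0x01 ]

→ t0 |01|e6|77|e6|
→ t1 |01|e6|77|77|
→ t2 |77|77|e6|01|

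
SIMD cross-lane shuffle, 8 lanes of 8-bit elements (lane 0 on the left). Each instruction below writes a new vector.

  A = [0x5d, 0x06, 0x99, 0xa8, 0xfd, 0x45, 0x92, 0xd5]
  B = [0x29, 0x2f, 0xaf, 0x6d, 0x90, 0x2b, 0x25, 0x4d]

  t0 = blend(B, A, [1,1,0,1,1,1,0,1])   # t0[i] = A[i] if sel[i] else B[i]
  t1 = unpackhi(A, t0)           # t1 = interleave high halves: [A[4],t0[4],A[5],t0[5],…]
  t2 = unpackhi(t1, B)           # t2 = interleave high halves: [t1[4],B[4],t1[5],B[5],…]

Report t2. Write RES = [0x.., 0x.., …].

t0 = [0x5d, 0x06, 0xaf, 0xa8, 0xfd, 0x45, 0x25, 0xd5]
t1 = [0xfd, 0xfd, 0x45, 0x45, 0x92, 0x25, 0xd5, 0xd5]
t2 = [0x92, 0x90, 0x25, 0x2b, 0xd5, 0x25, 0xd5, 0x4d]

RES = [0x92, 0x90, 0x25, 0x2b, 0xd5, 0x25, 0xd5, 0x4d]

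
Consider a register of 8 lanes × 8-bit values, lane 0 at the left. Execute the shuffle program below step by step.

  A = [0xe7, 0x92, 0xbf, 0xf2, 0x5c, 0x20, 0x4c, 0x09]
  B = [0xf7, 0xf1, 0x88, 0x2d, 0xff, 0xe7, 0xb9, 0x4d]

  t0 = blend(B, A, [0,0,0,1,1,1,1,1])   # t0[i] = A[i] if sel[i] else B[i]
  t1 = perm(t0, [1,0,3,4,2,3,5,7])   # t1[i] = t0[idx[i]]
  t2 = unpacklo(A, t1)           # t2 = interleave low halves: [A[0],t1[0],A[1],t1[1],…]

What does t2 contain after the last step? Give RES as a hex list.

  t0: f7 f1 88 f2 5c 20 4c 09
  t1: f1 f7 f2 5c 88 f2 20 09
  t2: e7 f1 92 f7 bf f2 f2 5c

RES = [ 0xe7  0xf1  0x92  0xf7  0xbf  0xf2  0xf2  0x5c ]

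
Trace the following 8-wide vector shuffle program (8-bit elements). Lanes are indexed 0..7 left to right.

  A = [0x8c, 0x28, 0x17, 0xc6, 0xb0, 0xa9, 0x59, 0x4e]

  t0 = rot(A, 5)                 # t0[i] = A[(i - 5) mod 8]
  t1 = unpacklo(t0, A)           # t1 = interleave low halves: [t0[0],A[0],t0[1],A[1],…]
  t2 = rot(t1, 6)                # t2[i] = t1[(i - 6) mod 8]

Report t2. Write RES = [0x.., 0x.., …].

  t0: c6 b0 a9 59 4e 8c 28 17
  t1: c6 8c b0 28 a9 17 59 c6
  t2: b0 28 a9 17 59 c6 c6 8c

RES = [0xb0, 0x28, 0xa9, 0x17, 0x59, 0xc6, 0xc6, 0x8c]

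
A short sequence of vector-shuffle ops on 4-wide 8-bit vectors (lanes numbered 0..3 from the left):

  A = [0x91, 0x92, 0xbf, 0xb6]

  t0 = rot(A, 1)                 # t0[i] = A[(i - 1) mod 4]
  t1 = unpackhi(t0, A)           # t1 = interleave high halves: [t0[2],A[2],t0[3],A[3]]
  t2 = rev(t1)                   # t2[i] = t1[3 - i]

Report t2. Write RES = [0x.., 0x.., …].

t0 = [0xb6, 0x91, 0x92, 0xbf]
t1 = [0x92, 0xbf, 0xbf, 0xb6]
t2 = [0xb6, 0xbf, 0xbf, 0x92]

RES = [ 0xb6  0xbf  0xbf  0x92 ]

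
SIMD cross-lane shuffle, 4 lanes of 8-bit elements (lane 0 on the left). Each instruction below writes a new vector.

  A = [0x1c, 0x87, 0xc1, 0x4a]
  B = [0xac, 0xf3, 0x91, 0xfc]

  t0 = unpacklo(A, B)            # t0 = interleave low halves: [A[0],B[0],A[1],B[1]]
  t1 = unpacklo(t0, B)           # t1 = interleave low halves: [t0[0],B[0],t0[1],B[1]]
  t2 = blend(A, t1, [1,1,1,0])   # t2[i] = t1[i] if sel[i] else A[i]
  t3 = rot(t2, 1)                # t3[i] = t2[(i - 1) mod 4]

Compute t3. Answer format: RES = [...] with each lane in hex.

RES = [ 0x4a  0x1c  0xac  0xac ]

t0 = [0x1c, 0xac, 0x87, 0xf3]
t1 = [0x1c, 0xac, 0xac, 0xf3]
t2 = [0x1c, 0xac, 0xac, 0x4a]
t3 = [0x4a, 0x1c, 0xac, 0xac]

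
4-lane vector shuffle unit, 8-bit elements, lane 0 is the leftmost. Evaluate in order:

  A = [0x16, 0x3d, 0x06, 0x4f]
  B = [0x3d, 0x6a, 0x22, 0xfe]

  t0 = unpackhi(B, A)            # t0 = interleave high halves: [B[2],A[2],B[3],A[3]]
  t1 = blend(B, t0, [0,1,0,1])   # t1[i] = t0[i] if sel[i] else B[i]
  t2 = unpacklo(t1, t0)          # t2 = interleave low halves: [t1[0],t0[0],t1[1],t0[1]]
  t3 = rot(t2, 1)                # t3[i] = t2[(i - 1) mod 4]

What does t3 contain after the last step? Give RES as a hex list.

RES = [0x06, 0x3d, 0x22, 0x06]

  t0: 22 06 fe 4f
  t1: 3d 06 22 4f
  t2: 3d 22 06 06
  t3: 06 3d 22 06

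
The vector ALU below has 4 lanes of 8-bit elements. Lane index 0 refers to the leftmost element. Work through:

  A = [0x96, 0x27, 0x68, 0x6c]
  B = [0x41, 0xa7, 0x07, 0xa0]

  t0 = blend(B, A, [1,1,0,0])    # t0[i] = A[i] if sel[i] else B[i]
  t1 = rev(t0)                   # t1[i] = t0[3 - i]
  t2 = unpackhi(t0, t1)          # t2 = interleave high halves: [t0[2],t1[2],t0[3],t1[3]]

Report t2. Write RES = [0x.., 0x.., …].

RES = [ 0x07  0x27  0xa0  0x96 ]

→ t0 |96|27|07|a0|
→ t1 |a0|07|27|96|
→ t2 |07|27|a0|96|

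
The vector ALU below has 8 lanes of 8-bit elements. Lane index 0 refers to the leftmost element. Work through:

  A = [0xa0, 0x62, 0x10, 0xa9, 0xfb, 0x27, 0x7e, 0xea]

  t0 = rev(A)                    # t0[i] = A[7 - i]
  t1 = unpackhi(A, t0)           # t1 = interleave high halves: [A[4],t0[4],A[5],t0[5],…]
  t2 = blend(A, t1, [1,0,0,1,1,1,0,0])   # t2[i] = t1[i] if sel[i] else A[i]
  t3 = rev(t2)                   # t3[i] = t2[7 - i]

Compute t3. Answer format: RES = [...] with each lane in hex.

  t0: ea 7e 27 fb a9 10 62 a0
  t1: fb a9 27 10 7e 62 ea a0
  t2: fb 62 10 10 7e 62 7e ea
  t3: ea 7e 62 7e 10 10 62 fb

RES = [0xea, 0x7e, 0x62, 0x7e, 0x10, 0x10, 0x62, 0xfb]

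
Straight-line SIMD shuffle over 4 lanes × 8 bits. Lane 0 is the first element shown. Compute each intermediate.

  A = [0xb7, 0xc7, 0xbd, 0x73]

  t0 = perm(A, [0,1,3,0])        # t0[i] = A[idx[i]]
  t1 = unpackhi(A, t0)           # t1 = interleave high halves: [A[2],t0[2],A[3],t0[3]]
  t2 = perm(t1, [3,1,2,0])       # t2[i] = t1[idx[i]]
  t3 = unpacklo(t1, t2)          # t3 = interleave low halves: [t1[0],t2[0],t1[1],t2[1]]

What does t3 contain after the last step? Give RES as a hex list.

  t0: b7 c7 73 b7
  t1: bd 73 73 b7
  t2: b7 73 73 bd
  t3: bd b7 73 73

RES = [ 0xbd  0xb7  0x73  0x73 ]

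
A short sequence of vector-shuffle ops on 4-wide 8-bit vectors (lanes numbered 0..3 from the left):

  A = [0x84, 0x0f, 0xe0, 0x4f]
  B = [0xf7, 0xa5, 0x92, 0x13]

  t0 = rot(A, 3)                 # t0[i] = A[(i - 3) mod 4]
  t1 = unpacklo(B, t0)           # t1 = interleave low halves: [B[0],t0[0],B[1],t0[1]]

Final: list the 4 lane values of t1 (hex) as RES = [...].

  t0: 0f e0 4f 84
  t1: f7 0f a5 e0

RES = [0xf7, 0x0f, 0xa5, 0xe0]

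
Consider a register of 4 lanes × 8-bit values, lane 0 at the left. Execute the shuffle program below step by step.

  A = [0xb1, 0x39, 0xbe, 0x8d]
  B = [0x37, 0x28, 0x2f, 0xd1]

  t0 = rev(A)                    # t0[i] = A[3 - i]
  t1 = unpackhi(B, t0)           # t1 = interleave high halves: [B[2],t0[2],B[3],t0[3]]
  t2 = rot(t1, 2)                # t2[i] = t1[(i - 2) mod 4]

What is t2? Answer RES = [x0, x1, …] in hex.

t0 = [0x8d, 0xbe, 0x39, 0xb1]
t1 = [0x2f, 0x39, 0xd1, 0xb1]
t2 = [0xd1, 0xb1, 0x2f, 0x39]

RES = [0xd1, 0xb1, 0x2f, 0x39]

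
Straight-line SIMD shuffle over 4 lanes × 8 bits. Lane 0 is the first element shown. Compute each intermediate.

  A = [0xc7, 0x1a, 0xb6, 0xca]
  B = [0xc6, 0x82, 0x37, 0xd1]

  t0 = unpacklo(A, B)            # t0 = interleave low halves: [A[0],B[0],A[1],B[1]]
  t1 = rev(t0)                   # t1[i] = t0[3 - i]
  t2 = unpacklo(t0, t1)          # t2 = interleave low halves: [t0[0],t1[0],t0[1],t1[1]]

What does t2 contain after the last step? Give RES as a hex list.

t0 = [0xc7, 0xc6, 0x1a, 0x82]
t1 = [0x82, 0x1a, 0xc6, 0xc7]
t2 = [0xc7, 0x82, 0xc6, 0x1a]

RES = [ 0xc7  0x82  0xc6  0x1a ]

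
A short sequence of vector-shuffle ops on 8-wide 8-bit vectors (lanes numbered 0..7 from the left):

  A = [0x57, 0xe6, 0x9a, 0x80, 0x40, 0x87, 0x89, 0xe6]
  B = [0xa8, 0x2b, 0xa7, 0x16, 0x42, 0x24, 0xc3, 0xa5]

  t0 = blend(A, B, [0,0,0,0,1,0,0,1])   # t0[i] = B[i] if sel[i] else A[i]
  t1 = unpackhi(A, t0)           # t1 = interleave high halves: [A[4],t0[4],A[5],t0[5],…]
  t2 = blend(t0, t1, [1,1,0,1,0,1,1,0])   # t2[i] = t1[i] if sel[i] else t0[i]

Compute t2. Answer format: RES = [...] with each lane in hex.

→ t0 |57|e6|9a|80|42|87|89|a5|
→ t1 |40|42|87|87|89|89|e6|a5|
→ t2 |40|42|9a|87|42|89|e6|a5|

RES = [ 0x40  0x42  0x9a  0x87  0x42  0x89  0xe6  0xa5 ]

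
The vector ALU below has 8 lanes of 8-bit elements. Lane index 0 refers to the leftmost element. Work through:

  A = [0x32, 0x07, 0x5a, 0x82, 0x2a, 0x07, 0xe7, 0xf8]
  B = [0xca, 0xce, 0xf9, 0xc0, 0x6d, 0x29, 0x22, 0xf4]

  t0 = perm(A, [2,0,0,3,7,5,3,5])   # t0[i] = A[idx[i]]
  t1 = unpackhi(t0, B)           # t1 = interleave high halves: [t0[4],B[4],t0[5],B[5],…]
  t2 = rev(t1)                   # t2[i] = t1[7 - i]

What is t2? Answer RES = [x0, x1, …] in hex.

→ t0 |5a|32|32|82|f8|07|82|07|
→ t1 |f8|6d|07|29|82|22|07|f4|
→ t2 |f4|07|22|82|29|07|6d|f8|

RES = [0xf4, 0x07, 0x22, 0x82, 0x29, 0x07, 0x6d, 0xf8]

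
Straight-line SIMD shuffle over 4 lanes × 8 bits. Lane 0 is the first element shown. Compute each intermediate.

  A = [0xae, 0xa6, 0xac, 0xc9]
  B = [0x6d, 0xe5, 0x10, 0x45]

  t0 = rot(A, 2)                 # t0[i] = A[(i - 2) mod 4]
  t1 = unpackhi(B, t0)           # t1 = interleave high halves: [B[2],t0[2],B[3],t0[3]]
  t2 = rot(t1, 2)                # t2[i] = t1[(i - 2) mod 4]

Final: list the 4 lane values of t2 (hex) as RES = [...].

RES = [0x45, 0xa6, 0x10, 0xae]

→ t0 |ac|c9|ae|a6|
→ t1 |10|ae|45|a6|
→ t2 |45|a6|10|ae|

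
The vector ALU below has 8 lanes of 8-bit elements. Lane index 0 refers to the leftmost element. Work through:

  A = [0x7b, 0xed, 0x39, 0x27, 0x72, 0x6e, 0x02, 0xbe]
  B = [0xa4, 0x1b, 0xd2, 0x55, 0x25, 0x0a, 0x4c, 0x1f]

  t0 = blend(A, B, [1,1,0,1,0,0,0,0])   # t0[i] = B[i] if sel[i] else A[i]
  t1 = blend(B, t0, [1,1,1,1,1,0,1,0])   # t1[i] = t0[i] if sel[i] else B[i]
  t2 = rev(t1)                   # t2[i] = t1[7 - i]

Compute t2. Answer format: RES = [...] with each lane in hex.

t0 = [0xa4, 0x1b, 0x39, 0x55, 0x72, 0x6e, 0x02, 0xbe]
t1 = [0xa4, 0x1b, 0x39, 0x55, 0x72, 0x0a, 0x02, 0x1f]
t2 = [0x1f, 0x02, 0x0a, 0x72, 0x55, 0x39, 0x1b, 0xa4]

RES = [ 0x1f  0x02  0x0a  0x72  0x55  0x39  0x1b  0xa4 ]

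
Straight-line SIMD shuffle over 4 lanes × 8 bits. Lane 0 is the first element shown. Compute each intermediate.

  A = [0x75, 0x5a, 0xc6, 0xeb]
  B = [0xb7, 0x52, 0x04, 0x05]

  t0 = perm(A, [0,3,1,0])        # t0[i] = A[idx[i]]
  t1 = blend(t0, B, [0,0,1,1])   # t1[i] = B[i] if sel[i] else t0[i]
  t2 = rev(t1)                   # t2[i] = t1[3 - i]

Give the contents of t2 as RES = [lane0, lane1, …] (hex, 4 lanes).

RES = [0x05, 0x04, 0xeb, 0x75]

→ t0 |75|eb|5a|75|
→ t1 |75|eb|04|05|
→ t2 |05|04|eb|75|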